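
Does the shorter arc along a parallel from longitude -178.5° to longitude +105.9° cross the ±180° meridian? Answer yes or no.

Yes

Naïve |105.9 − -178.5| = 284.4° > 180°, so the shorter arc goes the other way round — across 180°.
Signed shortest Δλ = ((105.9 − -178.5 + 180) mod 360) − 180 = -75.6°.
Going west by 75.6° from -178.5° passes through 180° before reaching +105.9°.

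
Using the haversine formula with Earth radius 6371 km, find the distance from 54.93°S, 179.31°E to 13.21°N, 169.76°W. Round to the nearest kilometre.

Δλ = -169.76 − 179.31 = -349.07°; wrapped into (−180°, 180°]: 10.93°.
Δφ = 13.21 − -54.93 = 68.14°.
a = sin²(Δφ/2) + cos φ₁ · cos φ₂ · sin²(Δλ/2) = 0.318904.
c = 2·atan2(√a, √(1−a)) = 1.20018 rad → d = 6371·c ≈ 7646.33 km.

7646 km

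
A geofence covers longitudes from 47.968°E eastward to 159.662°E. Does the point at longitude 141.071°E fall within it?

Yes

Band width going east from +47.968° to +159.662°: ((159.662 − 47.968) mod 360) = 111.694°.
Offset of +141.071° east of the west edge: ((141.071 − 47.968) mod 360) = 93.103°.
93.103° ≤ 111.694° ⇒ inside.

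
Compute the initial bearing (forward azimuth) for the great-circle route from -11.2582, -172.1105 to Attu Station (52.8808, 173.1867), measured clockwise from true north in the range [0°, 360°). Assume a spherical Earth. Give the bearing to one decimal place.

Δλ = 173.1867 − -172.1105 = 345.2972°; wrapped into (−180°, 180°]: -14.7028°.
θ = atan2( sin Δλ · cos φ₂ , cos φ₁ · sin φ₂ − sin φ₁ · cos φ₂ · cos Δλ )
  = atan2(-0.15317, 0.89600) = -9.701° → normalised to [0°, 360°): 350.299°.

350.3°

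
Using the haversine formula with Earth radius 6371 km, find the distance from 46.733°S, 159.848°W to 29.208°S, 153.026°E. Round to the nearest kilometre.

Δλ = 153.026 − -159.848 = 312.874°; wrapped into (−180°, 180°]: -47.126°.
Δφ = -29.208 − -46.733 = 17.525°.
a = sin²(Δφ/2) + cos φ₁ · cos φ₂ · sin²(Δλ/2) = 0.118812.
c = 2·atan2(√a, √(1−a)) = 0.70382 rad → d = 6371·c ≈ 4484.02 km.

4484 km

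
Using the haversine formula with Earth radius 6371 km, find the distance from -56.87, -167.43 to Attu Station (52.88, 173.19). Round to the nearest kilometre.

12331 km

Δλ = 173.19 − -167.43 = 340.62°; wrapped into (−180°, 180°]: -19.38°.
Δφ = 52.88 − -56.87 = 109.75°.
a = sin²(Δφ/2) + cos φ₁ · cos φ₂ · sin²(Δλ/2) = 0.678303.
c = 2·atan2(√a, √(1−a)) = 1.93543 rad → d = 6371·c ≈ 12330.61 km.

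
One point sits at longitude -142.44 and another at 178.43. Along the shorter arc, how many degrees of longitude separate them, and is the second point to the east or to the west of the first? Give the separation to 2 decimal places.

Raw difference: 178.43 − -142.44 = 320.87°.
Normalise into (−180°, 180°]: 320.87° − 360° = -39.13°.
Negative ⇒ the second point lies to the west; separation 39.13°.

39.13° west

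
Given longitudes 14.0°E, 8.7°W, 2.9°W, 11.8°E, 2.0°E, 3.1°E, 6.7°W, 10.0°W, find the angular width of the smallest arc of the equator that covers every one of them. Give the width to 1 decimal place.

Sort the longitudes: -10.0°, -8.7°, -6.7°, -2.9°, +2.0°, +3.1°, +11.8°, +14.0°.
Eastward gaps between consecutive values (wrapping around): 1.3°, 2.0°, 3.8°, 4.9°, 1.1°, 8.7°, 2.2°, 336.0°.
Largest gap = 336.0° ⇒ minimal covering band is its complement: 360° − 336.0° = 24.0°.
Band runs from -10.0° eastward to +14.0°.

24.0°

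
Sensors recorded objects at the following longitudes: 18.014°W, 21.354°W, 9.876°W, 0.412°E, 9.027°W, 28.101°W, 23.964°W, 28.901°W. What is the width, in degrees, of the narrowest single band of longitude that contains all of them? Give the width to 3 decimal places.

29.313°

Sort the longitudes: -28.901°, -28.101°, -23.964°, -21.354°, -18.014°, -9.876°, -9.027°, +0.412°.
Eastward gaps between consecutive values (wrapping around): 0.800°, 4.137°, 2.610°, 3.340°, 8.138°, 0.849°, 9.439°, 330.687°.
Largest gap = 330.687° ⇒ minimal covering band is its complement: 360° − 330.687° = 29.313°.
Band runs from -28.901° eastward to +0.412°.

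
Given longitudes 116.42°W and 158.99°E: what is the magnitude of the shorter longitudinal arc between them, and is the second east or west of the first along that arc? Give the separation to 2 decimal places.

84.59° west

Raw difference: 158.99 − -116.42 = 275.41°.
Normalise into (−180°, 180°]: 275.41° − 360° = -84.59°.
Negative ⇒ the second point lies to the west; separation 84.59°.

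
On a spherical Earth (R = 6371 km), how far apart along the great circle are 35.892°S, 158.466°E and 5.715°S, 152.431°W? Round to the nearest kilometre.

6018 km

Δλ = -152.431 − 158.466 = -310.897°; wrapped into (−180°, 180°]: 49.103°.
Δφ = -5.715 − -35.892 = 30.177°.
a = sin²(Δφ/2) + cos φ₁ · cos φ₂ · sin²(Δλ/2) = 0.206934.
c = 2·atan2(√a, √(1−a)) = 0.94452 rad → d = 6371·c ≈ 6017.53 km.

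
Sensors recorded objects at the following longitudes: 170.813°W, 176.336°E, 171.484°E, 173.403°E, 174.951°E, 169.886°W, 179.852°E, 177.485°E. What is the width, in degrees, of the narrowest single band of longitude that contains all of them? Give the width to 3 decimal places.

18.630°

Sort the longitudes: -170.813°, -169.886°, +171.484°, +173.403°, +174.951°, +176.336°, +177.485°, +179.852°.
Eastward gaps between consecutive values (wrapping around): 0.927°, 341.370°, 1.919°, 1.548°, 1.385°, 1.149°, 2.367°, 9.335°.
Largest gap = 341.370° ⇒ minimal covering band is its complement: 360° − 341.370° = 18.630°.
Band runs from +171.484° eastward to -169.886°, crossing the antimeridian.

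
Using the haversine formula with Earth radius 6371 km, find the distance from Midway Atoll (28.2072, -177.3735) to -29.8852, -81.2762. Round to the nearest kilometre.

Δλ = -81.2762 − -177.3735 = 96.0973°.
Δφ = -29.8852 − 28.2072 = -58.0924°.
a = sin²(Δφ/2) + cos φ₁ · cos φ₂ · sin²(Δλ/2) = 0.658333.
c = 2·atan2(√a, √(1−a)) = 1.89301 rad → d = 6371·c ≈ 12060.36 km.

12060 km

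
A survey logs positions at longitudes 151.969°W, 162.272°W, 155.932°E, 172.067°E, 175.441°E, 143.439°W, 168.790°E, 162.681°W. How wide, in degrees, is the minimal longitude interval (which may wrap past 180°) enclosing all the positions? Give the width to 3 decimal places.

60.629°

Sort the longitudes: -162.681°, -162.272°, -151.969°, -143.439°, +155.932°, +168.790°, +172.067°, +175.441°.
Eastward gaps between consecutive values (wrapping around): 0.409°, 10.303°, 8.530°, 299.371°, 12.858°, 3.277°, 3.374°, 21.878°.
Largest gap = 299.371° ⇒ minimal covering band is its complement: 360° − 299.371° = 60.629°.
Band runs from +155.932° eastward to -143.439°, crossing the antimeridian.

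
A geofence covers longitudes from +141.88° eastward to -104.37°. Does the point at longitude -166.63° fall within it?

Yes

Band width going east from +141.88° to -104.37°: ((-104.37 − 141.88) mod 360) = 113.75°.
Offset of -166.63° east of the west edge: ((-166.63 − 141.88) mod 360) = 51.49°.
51.49° ≤ 113.75° ⇒ inside.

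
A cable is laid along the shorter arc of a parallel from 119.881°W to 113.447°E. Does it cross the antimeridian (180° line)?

Naïve |113.447 − -119.881| = 233.328° > 180°, so the shorter arc goes the other way round — across 180°.
Signed shortest Δλ = ((113.447 − -119.881 + 180) mod 360) − 180 = -126.672°.
Going west by 126.672° from -119.881° passes through 180° before reaching +113.447°.

Yes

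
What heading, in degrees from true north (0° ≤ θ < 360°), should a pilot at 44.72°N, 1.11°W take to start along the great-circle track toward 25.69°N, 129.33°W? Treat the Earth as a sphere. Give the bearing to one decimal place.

Δλ = -129.33 − -1.11 = -128.22°.
θ = atan2( sin Δλ · cos φ₂ , cos φ₁ · sin φ₂ − sin φ₁ · cos φ₂ · cos Δλ )
  = atan2(-0.70798, 0.70033) = -45.311° → normalised to [0°, 360°): 314.689°.

314.7°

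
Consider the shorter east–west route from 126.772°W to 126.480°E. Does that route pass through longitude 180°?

Yes

Naïve |126.480 − -126.772| = 253.252° > 180°, so the shorter arc goes the other way round — across 180°.
Signed shortest Δλ = ((126.480 − -126.772 + 180) mod 360) − 180 = -106.748°.
Going west by 106.748° from -126.772° passes through 180° before reaching +126.480°.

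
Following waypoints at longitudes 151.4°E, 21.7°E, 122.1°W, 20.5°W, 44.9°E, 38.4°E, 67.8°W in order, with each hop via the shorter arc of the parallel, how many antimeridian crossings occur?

Leg 1: +151.4° → +21.7°, shortest Δλ = -129.7° (west) — does not cross 180°.
Leg 2: +21.7° → -122.1°, shortest Δλ = -143.8° (west) — does not cross 180°.
Leg 3: -122.1° → -20.5°, shortest Δλ = 101.6° (east) — does not cross 180°.
Leg 4: -20.5° → +44.9°, shortest Δλ = 65.4° (east) — does not cross 180°.
Leg 5: +44.9° → +38.4°, shortest Δλ = -6.5° (west) — does not cross 180°.
Leg 6: +38.4° → -67.8°, shortest Δλ = -106.2° (west) — does not cross 180°.
Total crossings: 0.

0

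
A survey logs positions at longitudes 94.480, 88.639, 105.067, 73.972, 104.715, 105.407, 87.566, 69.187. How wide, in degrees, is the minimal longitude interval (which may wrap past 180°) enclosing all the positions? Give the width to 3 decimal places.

Sort the longitudes: +69.187°, +73.972°, +87.566°, +88.639°, +94.480°, +104.715°, +105.067°, +105.407°.
Eastward gaps between consecutive values (wrapping around): 4.785°, 13.594°, 1.073°, 5.841°, 10.235°, 0.352°, 0.340°, 323.780°.
Largest gap = 323.780° ⇒ minimal covering band is its complement: 360° − 323.780° = 36.220°.
Band runs from +69.187° eastward to +105.407°.

36.220°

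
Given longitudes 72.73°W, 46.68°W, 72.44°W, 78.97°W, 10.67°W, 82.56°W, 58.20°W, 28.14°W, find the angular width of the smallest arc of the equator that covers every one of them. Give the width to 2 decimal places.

71.89°

Sort the longitudes: -82.56°, -78.97°, -72.73°, -72.44°, -58.20°, -46.68°, -28.14°, -10.67°.
Eastward gaps between consecutive values (wrapping around): 3.59°, 6.24°, 0.29°, 14.24°, 11.52°, 18.54°, 17.47°, 288.11°.
Largest gap = 288.11° ⇒ minimal covering band is its complement: 360° − 288.11° = 71.89°.
Band runs from -82.56° eastward to -10.67°.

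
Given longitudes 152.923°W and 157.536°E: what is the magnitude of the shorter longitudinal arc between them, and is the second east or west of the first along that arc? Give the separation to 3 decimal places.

Raw difference: 157.536 − -152.923 = 310.459°.
Normalise into (−180°, 180°]: 310.459° − 360° = -49.541°.
Negative ⇒ the second point lies to the west; separation 49.541°.

49.541° west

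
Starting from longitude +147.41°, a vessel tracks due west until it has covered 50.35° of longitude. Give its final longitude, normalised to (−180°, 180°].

Start at +147.41°; shift −50.35° → +97.06°.
+97.06° already lies in (−180°, 180°].

+97.06°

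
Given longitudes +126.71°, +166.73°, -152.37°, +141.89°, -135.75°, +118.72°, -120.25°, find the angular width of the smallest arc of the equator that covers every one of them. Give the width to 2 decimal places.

121.03°

Sort the longitudes: -152.37°, -135.75°, -120.25°, +118.72°, +126.71°, +141.89°, +166.73°.
Eastward gaps between consecutive values (wrapping around): 16.62°, 15.50°, 238.97°, 7.99°, 15.18°, 24.84°, 40.90°.
Largest gap = 238.97° ⇒ minimal covering band is its complement: 360° − 238.97° = 121.03°.
Band runs from +118.72° eastward to -120.25°, crossing the antimeridian.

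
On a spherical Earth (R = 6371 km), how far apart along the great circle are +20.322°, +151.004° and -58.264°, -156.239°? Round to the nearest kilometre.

Δλ = -156.239 − 151.004 = -307.243°; wrapped into (−180°, 180°]: 52.757°.
Δφ = -58.264 − 20.322 = -78.586°.
a = sin²(Δφ/2) + cos φ₁ · cos φ₂ · sin²(Δλ/2) = 0.498423.
c = 2·atan2(√a, √(1−a)) = 1.56764 rad → d = 6371·c ≈ 9987.45 km.

9987 km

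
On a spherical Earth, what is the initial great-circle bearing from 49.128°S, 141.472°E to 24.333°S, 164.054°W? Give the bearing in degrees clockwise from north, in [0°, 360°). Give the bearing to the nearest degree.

Δλ = -164.054 − 141.472 = -305.526°; wrapped into (−180°, 180°]: 54.474°.
θ = atan2( sin Δλ · cos φ₂ , cos φ₁ · sin φ₂ − sin φ₁ · cos φ₂ · cos Δλ )
  = atan2(0.74155, 0.13073) = 80.002° → normalised to [0°, 360°): 80.002°.

80°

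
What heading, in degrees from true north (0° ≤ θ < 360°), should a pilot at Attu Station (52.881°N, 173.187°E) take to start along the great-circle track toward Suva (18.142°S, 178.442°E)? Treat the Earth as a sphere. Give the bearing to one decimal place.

174.7°

Δλ = 178.442 − 173.187 = 5.255°.
θ = atan2( sin Δλ · cos φ₂ , cos φ₁ · sin φ₂ − sin φ₁ · cos φ₂ · cos Δλ )
  = atan2(0.08704, -0.94246) = 174.724° → normalised to [0°, 360°): 174.724°.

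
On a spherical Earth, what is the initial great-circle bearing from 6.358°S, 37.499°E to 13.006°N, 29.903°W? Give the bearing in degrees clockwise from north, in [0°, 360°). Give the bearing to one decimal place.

Δλ = -29.903 − 37.499 = -67.402°.
θ = atan2( sin Δλ · cos φ₂ , cos φ₁ · sin φ₂ − sin φ₁ · cos φ₂ · cos Δλ )
  = atan2(-0.89954, 0.26513) = -73.578° → normalised to [0°, 360°): 286.422°.

286.4°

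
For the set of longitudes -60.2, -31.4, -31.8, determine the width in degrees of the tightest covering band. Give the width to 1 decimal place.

Sort the longitudes: -60.2°, -31.8°, -31.4°.
Eastward gaps between consecutive values (wrapping around): 28.4°, 0.4°, 331.2°.
Largest gap = 331.2° ⇒ minimal covering band is its complement: 360° − 331.2° = 28.8°.
Band runs from -60.2° eastward to -31.4°.

28.8°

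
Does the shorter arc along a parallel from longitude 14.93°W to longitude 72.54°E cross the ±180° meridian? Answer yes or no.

Signed shortest Δλ = ((72.54 − -14.93 + 180) mod 360) − 180 = 87.47°.
Going east by 87.47° from -14.93° reaches +72.54° without touching 180°.

No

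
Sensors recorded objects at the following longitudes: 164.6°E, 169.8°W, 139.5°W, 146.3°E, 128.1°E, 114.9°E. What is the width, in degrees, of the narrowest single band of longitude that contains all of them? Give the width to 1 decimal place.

Sort the longitudes: -169.8°, -139.5°, +114.9°, +128.1°, +146.3°, +164.6°.
Eastward gaps between consecutive values (wrapping around): 30.3°, 254.4°, 13.2°, 18.2°, 18.3°, 25.6°.
Largest gap = 254.4° ⇒ minimal covering band is its complement: 360° − 254.4° = 105.6°.
Band runs from +114.9° eastward to -139.5°, crossing the antimeridian.

105.6°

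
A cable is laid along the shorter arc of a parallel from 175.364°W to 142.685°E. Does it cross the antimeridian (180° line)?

Yes

Naïve |142.685 − -175.364| = 318.049° > 180°, so the shorter arc goes the other way round — across 180°.
Signed shortest Δλ = ((142.685 − -175.364 + 180) mod 360) − 180 = -41.951°.
Going west by 41.951° from -175.364° passes through 180° before reaching +142.685°.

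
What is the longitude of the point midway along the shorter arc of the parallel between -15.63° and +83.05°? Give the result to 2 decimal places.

Signed shortest Δλ from -15.63° to +83.05° is +98.68°.
Midpoint longitude = -15.63° + (+98.68°)/2 = -15.63° + 49.34° = +33.71°.

+33.71°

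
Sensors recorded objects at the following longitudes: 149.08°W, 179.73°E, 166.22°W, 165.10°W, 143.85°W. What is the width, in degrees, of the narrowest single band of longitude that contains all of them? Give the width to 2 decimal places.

36.42°

Sort the longitudes: -166.22°, -165.10°, -149.08°, -143.85°, +179.73°.
Eastward gaps between consecutive values (wrapping around): 1.12°, 16.02°, 5.23°, 323.58°, 14.05°.
Largest gap = 323.58° ⇒ minimal covering band is its complement: 360° − 323.58° = 36.42°.
Band runs from +179.73° eastward to -143.85°, crossing the antimeridian.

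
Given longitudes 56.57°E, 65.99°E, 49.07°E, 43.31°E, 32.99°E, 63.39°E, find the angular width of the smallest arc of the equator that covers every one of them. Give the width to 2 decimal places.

Sort the longitudes: +32.99°, +43.31°, +49.07°, +56.57°, +63.39°, +65.99°.
Eastward gaps between consecutive values (wrapping around): 10.32°, 5.76°, 7.50°, 6.82°, 2.60°, 327.00°.
Largest gap = 327.00° ⇒ minimal covering band is its complement: 360° − 327.00° = 33.00°.
Band runs from +32.99° eastward to +65.99°.

33.00°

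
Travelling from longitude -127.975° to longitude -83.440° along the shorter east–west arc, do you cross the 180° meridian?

Signed shortest Δλ = ((-83.440 − -127.975 + 180) mod 360) − 180 = 44.535°.
Going east by 44.535° from -127.975° reaches -83.440° without touching 180°.

No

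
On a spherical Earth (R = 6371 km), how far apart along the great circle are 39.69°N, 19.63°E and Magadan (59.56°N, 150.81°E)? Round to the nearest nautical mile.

4377 nmi

Δλ = 150.81 − 19.63 = 131.18°.
Δφ = 59.56 − 39.69 = 19.87°.
a = sin²(Δφ/2) + cos φ₁ · cos φ₂ · sin²(Δλ/2) = 0.353046.
c = 2·atan2(√a, √(1−a)) = 1.27248 rad → d = 6371·c ≈ 8106.99 km ≈ 4377.42 nmi.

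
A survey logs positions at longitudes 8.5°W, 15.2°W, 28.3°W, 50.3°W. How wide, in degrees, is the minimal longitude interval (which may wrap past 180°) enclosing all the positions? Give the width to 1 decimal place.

Sort the longitudes: -50.3°, -28.3°, -15.2°, -8.5°.
Eastward gaps between consecutive values (wrapping around): 22.0°, 13.1°, 6.7°, 318.2°.
Largest gap = 318.2° ⇒ minimal covering band is its complement: 360° − 318.2° = 41.8°.
Band runs from -50.3° eastward to -8.5°.

41.8°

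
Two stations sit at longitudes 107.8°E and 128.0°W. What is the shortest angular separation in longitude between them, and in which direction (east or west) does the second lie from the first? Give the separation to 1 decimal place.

124.2° east

Raw difference: -128.0 − 107.8 = -235.8°.
Normalise into (−180°, 180°]: -235.8° + 360° = 124.2°.
Positive ⇒ the second point lies to the east; separation 124.2°.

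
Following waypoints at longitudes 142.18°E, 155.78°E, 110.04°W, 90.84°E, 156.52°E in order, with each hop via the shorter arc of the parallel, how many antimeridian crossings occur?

2

Leg 1: +142.18° → +155.78°, shortest Δλ = 13.6° (east) — does not cross 180°.
Leg 2: +155.78° → -110.04°, shortest Δλ = 94.18° (east) — crosses 180°.
Leg 3: -110.04° → +90.84°, shortest Δλ = -159.12° (west) — crosses 180°.
Leg 4: +90.84° → +156.52°, shortest Δλ = 65.68° (east) — does not cross 180°.
Total crossings: 2.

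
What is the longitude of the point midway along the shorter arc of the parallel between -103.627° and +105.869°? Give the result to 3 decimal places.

-178.879°

Signed shortest Δλ from -103.627° to +105.869° is -150.504°.
Midpoint longitude = -103.627° + (-150.504°)/2 = -103.627° − 75.252° = -178.879°.
(The naïve average (-103.627 + +105.869)/2 = 1.121° is on the wrong side of the globe.)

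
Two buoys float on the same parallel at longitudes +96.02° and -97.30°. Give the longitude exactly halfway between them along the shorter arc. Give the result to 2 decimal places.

+179.36°

Signed shortest Δλ from +96.02° to -97.30° is +166.68°.
Midpoint longitude = +96.02° + (+166.68°)/2 = +96.02° + 83.34° = +179.36°.
(The naïve average (+96.02 + -97.30)/2 = -0.64° is on the wrong side of the globe.)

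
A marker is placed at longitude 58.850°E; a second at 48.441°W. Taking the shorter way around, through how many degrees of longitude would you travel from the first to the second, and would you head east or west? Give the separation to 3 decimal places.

107.291° west

Raw difference: -48.441 − 58.850 = -107.291°.
Normalise into (−180°, 180°]: -107.291° stays -107.291°.
Negative ⇒ the second point lies to the west; separation 107.291°.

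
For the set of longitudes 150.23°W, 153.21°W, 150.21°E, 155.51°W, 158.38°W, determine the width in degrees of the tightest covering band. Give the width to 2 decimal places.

Sort the longitudes: -158.38°, -155.51°, -153.21°, -150.23°, +150.21°.
Eastward gaps between consecutive values (wrapping around): 2.87°, 2.30°, 2.98°, 300.44°, 51.41°.
Largest gap = 300.44° ⇒ minimal covering band is its complement: 360° − 300.44° = 59.56°.
Band runs from +150.21° eastward to -150.23°, crossing the antimeridian.

59.56°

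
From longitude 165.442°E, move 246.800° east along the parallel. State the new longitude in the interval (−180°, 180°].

Start at +165.442°; shift +246.800° → +412.242°.
+412.242° lies outside (−180°, 180°]; subtract 360° → +52.242°.

52.242°E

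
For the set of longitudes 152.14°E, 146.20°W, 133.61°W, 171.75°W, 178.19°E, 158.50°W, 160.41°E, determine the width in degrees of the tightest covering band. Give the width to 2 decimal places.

Sort the longitudes: -171.75°, -158.50°, -146.20°, -133.61°, +152.14°, +160.41°, +178.19°.
Eastward gaps between consecutive values (wrapping around): 13.25°, 12.30°, 12.59°, 285.75°, 8.27°, 17.78°, 10.06°.
Largest gap = 285.75° ⇒ minimal covering band is its complement: 360° − 285.75° = 74.25°.
Band runs from +152.14° eastward to -133.61°, crossing the antimeridian.

74.25°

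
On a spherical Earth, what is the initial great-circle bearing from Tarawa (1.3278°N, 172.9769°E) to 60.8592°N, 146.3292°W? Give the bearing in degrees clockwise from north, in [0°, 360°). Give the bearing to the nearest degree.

Δλ = -146.3292 − 172.9769 = -319.3061°; wrapped into (−180°, 180°]: 40.6939°.
θ = atan2( sin Δλ · cos φ₂ , cos φ₁ · sin φ₂ − sin φ₁ · cos φ₂ · cos Δλ )
  = atan2(0.31750, 0.86464) = 20.164° → normalised to [0°, 360°): 20.164°.

20°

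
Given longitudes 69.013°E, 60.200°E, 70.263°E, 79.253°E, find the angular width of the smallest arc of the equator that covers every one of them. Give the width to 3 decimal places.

Sort the longitudes: +60.200°, +69.013°, +70.263°, +79.253°.
Eastward gaps between consecutive values (wrapping around): 8.813°, 1.250°, 8.990°, 340.947°.
Largest gap = 340.947° ⇒ minimal covering band is its complement: 360° − 340.947° = 19.053°.
Band runs from +60.200° eastward to +79.253°.

19.053°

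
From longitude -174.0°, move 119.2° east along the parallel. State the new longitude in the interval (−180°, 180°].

Start at -174.0°; shift +119.2° → -54.8°.
-54.8° already lies in (−180°, 180°].

-54.8°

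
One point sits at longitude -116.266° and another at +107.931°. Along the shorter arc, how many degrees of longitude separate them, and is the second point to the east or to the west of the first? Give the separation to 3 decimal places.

135.803° west

Raw difference: 107.931 − -116.266 = 224.197°.
Normalise into (−180°, 180°]: 224.197° − 360° = -135.803°.
Negative ⇒ the second point lies to the west; separation 135.803°.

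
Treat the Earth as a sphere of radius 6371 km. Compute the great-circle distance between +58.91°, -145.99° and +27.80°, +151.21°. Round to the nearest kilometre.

5842 km

Δλ = 151.21 − -145.99 = 297.20°; wrapped into (−180°, 180°]: -62.80°.
Δφ = 27.80 − 58.91 = -31.11°.
a = sin²(Δφ/2) + cos φ₁ · cos φ₂ · sin²(Δλ/2) = 0.195906.
c = 2·atan2(√a, √(1−a)) = 0.91702 rad → d = 6371·c ≈ 5842.33 km.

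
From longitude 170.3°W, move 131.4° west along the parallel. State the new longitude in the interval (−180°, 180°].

Start at -170.3°; shift −131.4° → -301.7°.
-301.7° lies outside (−180°, 180°]; add 360° → +58.3°.

58.3°E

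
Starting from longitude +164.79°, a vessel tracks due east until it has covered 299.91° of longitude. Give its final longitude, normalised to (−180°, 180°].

Start at +164.79°; shift +299.91° → +464.70°.
+464.70° lies outside (−180°, 180°]; subtract 360° → +104.70°.

+104.70°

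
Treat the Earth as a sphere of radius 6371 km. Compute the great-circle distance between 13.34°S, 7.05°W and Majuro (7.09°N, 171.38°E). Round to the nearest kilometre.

19299 km

Δλ = 171.38 − -7.05 = 178.43°.
Δφ = 7.09 − -13.34 = 20.43°.
a = sin²(Δφ/2) + cos φ₁ · cos φ₂ · sin²(Δλ/2) = 0.996847.
c = 2·atan2(√a, √(1−a)) = 3.02923 rad → d = 6371·c ≈ 19299.22 km.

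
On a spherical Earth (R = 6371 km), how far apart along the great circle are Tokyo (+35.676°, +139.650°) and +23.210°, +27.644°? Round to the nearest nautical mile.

Δλ = 27.644 − 139.650 = -112.006°.
Δφ = 23.210 − 35.676 = -12.466°.
a = sin²(Δφ/2) + cos φ₁ · cos φ₂ · sin²(Δλ/2) = 0.524953.
c = 2·atan2(√a, √(1−a)) = 1.62072 rad → d = 6371·c ≈ 10325.63 km ≈ 5575.39 nmi.

5575 nmi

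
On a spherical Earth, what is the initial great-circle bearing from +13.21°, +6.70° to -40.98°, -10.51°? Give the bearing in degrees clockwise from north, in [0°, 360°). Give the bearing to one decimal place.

Δλ = -10.51 − 6.70 = -17.21°.
θ = atan2( sin Δλ · cos φ₂ , cos φ₁ · sin φ₂ − sin φ₁ · cos φ₂ · cos Δλ )
  = atan2(-0.22337, -0.80324) = -164.460° → normalised to [0°, 360°): 195.540°.

195.5°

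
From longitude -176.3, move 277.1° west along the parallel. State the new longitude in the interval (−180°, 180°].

Start at -176.3°; shift −277.1° → -453.4°.
-453.4° lies outside (−180°, 180°]; add 360° → -93.4°.

-93.4°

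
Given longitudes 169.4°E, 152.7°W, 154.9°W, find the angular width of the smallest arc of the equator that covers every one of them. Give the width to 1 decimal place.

Sort the longitudes: -154.9°, -152.7°, +169.4°.
Eastward gaps between consecutive values (wrapping around): 2.2°, 322.1°, 35.7°.
Largest gap = 322.1° ⇒ minimal covering band is its complement: 360° − 322.1° = 37.9°.
Band runs from +169.4° eastward to -152.7°, crossing the antimeridian.

37.9°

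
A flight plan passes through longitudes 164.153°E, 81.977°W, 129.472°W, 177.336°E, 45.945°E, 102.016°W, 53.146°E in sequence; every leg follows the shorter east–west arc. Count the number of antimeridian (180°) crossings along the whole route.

Leg 1: +164.153° → -81.977°, shortest Δλ = 113.87° (east) — crosses 180°.
Leg 2: -81.977° → -129.472°, shortest Δλ = -47.495° (west) — does not cross 180°.
Leg 3: -129.472° → +177.336°, shortest Δλ = -53.192° (west) — crosses 180°.
Leg 4: +177.336° → +45.945°, shortest Δλ = -131.391° (west) — does not cross 180°.
Leg 5: +45.945° → -102.016°, shortest Δλ = -147.961° (west) — does not cross 180°.
Leg 6: -102.016° → +53.146°, shortest Δλ = 155.162° (east) — does not cross 180°.
Total crossings: 2.

2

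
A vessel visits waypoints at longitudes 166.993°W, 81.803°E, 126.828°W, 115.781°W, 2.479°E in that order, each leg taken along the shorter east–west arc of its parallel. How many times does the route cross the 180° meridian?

2

Leg 1: -166.993° → +81.803°, shortest Δλ = -111.204° (west) — crosses 180°.
Leg 2: +81.803° → -126.828°, shortest Δλ = 151.369° (east) — crosses 180°.
Leg 3: -126.828° → -115.781°, shortest Δλ = 11.047° (east) — does not cross 180°.
Leg 4: -115.781° → +2.479°, shortest Δλ = 118.26° (east) — does not cross 180°.
Total crossings: 2.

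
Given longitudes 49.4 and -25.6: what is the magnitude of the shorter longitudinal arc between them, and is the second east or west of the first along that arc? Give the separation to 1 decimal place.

Raw difference: -25.6 − 49.4 = -75.0°.
Normalise into (−180°, 180°]: -75.0° stays -75.0°.
Negative ⇒ the second point lies to the west; separation 75.0°.

75.0° west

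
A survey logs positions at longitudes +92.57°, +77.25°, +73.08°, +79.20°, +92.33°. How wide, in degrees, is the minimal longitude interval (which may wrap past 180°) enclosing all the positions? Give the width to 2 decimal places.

Sort the longitudes: +73.08°, +77.25°, +79.20°, +92.33°, +92.57°.
Eastward gaps between consecutive values (wrapping around): 4.17°, 1.95°, 13.13°, 0.24°, 340.51°.
Largest gap = 340.51° ⇒ minimal covering band is its complement: 360° − 340.51° = 19.49°.
Band runs from +73.08° eastward to +92.57°.

19.49°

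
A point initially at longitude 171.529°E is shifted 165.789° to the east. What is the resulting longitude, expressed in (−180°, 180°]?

Start at +171.529°; shift +165.789° → +337.318°.
+337.318° lies outside (−180°, 180°]; subtract 360° → -22.682°.

22.682°W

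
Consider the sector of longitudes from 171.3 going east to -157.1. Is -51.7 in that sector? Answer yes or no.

No

Band width going east from +171.3° to -157.1°: ((-157.1 − 171.3) mod 360) = 31.6°.
Offset of -51.7° east of the west edge: ((-51.7 − 171.3) mod 360) = 137.0°.
137.0° > 31.6° ⇒ outside.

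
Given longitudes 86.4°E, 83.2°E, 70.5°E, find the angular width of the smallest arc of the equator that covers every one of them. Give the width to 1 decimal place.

15.9°

Sort the longitudes: +70.5°, +83.2°, +86.4°.
Eastward gaps between consecutive values (wrapping around): 12.7°, 3.2°, 344.1°.
Largest gap = 344.1° ⇒ minimal covering band is its complement: 360° − 344.1° = 15.9°.
Band runs from +70.5° eastward to +86.4°.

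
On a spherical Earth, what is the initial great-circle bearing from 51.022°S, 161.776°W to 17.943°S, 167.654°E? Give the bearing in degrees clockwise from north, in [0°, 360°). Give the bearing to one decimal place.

312.5°

Δλ = 167.654 − -161.776 = 329.430°; wrapped into (−180°, 180°]: -30.570°.
θ = atan2( sin Δλ · cos φ₂ , cos φ₁ · sin φ₂ − sin φ₁ · cos φ₂ · cos Δλ )
  = atan2(-0.48385, 0.44300) = -47.524° → normalised to [0°, 360°): 312.476°.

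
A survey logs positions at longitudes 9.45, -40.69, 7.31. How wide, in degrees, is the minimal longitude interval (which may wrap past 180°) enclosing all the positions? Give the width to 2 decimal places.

50.14°

Sort the longitudes: -40.69°, +7.31°, +9.45°.
Eastward gaps between consecutive values (wrapping around): 48.00°, 2.14°, 309.86°.
Largest gap = 309.86° ⇒ minimal covering band is its complement: 360° − 309.86° = 50.14°.
Band runs from -40.69° eastward to +9.45°.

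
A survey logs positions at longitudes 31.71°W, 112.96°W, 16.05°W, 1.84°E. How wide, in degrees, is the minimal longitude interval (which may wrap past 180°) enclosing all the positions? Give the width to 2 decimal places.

Sort the longitudes: -112.96°, -31.71°, -16.05°, +1.84°.
Eastward gaps between consecutive values (wrapping around): 81.25°, 15.66°, 17.89°, 245.20°.
Largest gap = 245.20° ⇒ minimal covering band is its complement: 360° − 245.20° = 114.80°.
Band runs from -112.96° eastward to +1.84°.

114.80°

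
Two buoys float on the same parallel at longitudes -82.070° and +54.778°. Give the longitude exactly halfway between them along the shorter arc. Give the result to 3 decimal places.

-13.646°

Signed shortest Δλ from -82.070° to +54.778° is +136.848°.
Midpoint longitude = -82.070° + (+136.848°)/2 = -82.070° + 68.424° = -13.646°.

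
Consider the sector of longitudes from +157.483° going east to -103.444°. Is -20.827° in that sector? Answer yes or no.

No

Band width going east from +157.483° to -103.444°: ((-103.444 − 157.483) mod 360) = 99.073°.
Offset of -20.827° east of the west edge: ((-20.827 − 157.483) mod 360) = 181.690°.
181.690° > 99.073° ⇒ outside.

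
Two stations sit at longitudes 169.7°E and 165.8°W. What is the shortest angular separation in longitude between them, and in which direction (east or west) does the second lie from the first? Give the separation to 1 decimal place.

24.5° east

Raw difference: -165.8 − 169.7 = -335.5°.
Normalise into (−180°, 180°]: -335.5° + 360° = 24.5°.
Positive ⇒ the second point lies to the east; separation 24.5°.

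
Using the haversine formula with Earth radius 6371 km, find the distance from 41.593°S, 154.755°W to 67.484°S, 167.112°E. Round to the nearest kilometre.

Δλ = 167.112 − -154.755 = 321.867°; wrapped into (−180°, 180°]: -38.133°.
Δφ = -67.484 − -41.593 = -25.891°.
a = sin²(Δφ/2) + cos φ₁ · cos φ₂ · sin²(Δλ/2) = 0.080748.
c = 2·atan2(√a, √(1−a)) = 0.57626 rad → d = 6371·c ≈ 3671.38 km.

3671 km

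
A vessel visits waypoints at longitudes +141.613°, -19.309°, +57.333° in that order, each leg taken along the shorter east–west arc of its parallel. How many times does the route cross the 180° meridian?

Leg 1: +141.613° → -19.309°, shortest Δλ = -160.922° (west) — does not cross 180°.
Leg 2: -19.309° → +57.333°, shortest Δλ = 76.642° (east) — does not cross 180°.
Total crossings: 0.

0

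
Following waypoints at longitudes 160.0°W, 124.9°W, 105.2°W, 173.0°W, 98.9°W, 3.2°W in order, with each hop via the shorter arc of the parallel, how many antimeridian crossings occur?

0

Leg 1: -160.0° → -124.9°, shortest Δλ = 35.1° (east) — does not cross 180°.
Leg 2: -124.9° → -105.2°, shortest Δλ = 19.7° (east) — does not cross 180°.
Leg 3: -105.2° → -173.0°, shortest Δλ = -67.8° (west) — does not cross 180°.
Leg 4: -173.0° → -98.9°, shortest Δλ = 74.1° (east) — does not cross 180°.
Leg 5: -98.9° → -3.2°, shortest Δλ = 95.7° (east) — does not cross 180°.
Total crossings: 0.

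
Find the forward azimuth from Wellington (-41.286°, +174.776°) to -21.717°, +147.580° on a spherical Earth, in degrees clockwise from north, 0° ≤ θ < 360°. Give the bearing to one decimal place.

Δλ = 147.580 − 174.776 = -27.196°.
θ = atan2( sin Δλ · cos φ₂ , cos φ₁ · sin φ₂ − sin φ₁ · cos φ₂ · cos Δλ )
  = atan2(-0.42460, 0.26718) = -57.820° → normalised to [0°, 360°): 302.180°.

302.2°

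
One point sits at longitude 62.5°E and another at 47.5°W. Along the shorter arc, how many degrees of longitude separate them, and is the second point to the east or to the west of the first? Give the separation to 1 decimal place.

Raw difference: -47.5 − 62.5 = -110.0°.
Normalise into (−180°, 180°]: -110.0° stays -110.0°.
Negative ⇒ the second point lies to the west; separation 110.0°.

110.0° west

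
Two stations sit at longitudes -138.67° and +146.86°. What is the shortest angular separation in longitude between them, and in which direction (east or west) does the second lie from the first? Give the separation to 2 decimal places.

Raw difference: 146.86 − -138.67 = 285.53°.
Normalise into (−180°, 180°]: 285.53° − 360° = -74.47°.
Negative ⇒ the second point lies to the west; separation 74.47°.

74.47° west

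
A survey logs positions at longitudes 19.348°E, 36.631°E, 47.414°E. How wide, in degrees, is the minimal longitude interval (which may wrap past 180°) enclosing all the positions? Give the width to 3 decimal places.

28.066°

Sort the longitudes: +19.348°, +36.631°, +47.414°.
Eastward gaps between consecutive values (wrapping around): 17.283°, 10.783°, 331.934°.
Largest gap = 331.934° ⇒ minimal covering band is its complement: 360° − 331.934° = 28.066°.
Band runs from +19.348° eastward to +47.414°.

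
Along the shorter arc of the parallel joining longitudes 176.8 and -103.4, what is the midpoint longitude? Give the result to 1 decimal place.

-143.3°

Signed shortest Δλ from +176.8° to -103.4° is +79.8°.
Midpoint longitude = +176.8° + (+79.8°)/2 = +176.8° + 39.9° = +216.7°.
Normalise into (−180°, 180°]: -143.3°.
(The naïve average (+176.8 + -103.4)/2 = 36.7° is on the wrong side of the globe.)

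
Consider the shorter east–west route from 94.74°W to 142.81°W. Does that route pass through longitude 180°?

No

Signed shortest Δλ = ((-142.81 − -94.74 + 180) mod 360) − 180 = -48.07°.
Going west by 48.07° from -94.74° reaches -142.81° without touching 180°.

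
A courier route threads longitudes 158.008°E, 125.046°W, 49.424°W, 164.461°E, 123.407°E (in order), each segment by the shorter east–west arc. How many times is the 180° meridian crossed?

Leg 1: +158.008° → -125.046°, shortest Δλ = 76.946° (east) — crosses 180°.
Leg 2: -125.046° → -49.424°, shortest Δλ = 75.622° (east) — does not cross 180°.
Leg 3: -49.424° → +164.461°, shortest Δλ = -146.115° (west) — crosses 180°.
Leg 4: +164.461° → +123.407°, shortest Δλ = -41.054° (west) — does not cross 180°.
Total crossings: 2.

2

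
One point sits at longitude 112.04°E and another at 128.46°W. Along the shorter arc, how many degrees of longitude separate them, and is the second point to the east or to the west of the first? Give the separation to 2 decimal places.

119.50° east

Raw difference: -128.46 − 112.04 = -240.5°.
Normalise into (−180°, 180°]: -240.5° + 360° = 119.5°.
Positive ⇒ the second point lies to the east; separation 119.50°.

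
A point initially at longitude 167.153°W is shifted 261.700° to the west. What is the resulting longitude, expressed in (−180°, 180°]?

Start at -167.153°; shift −261.700° → -428.853°.
-428.853° lies outside (−180°, 180°]; add 360° → -68.853°.

68.853°W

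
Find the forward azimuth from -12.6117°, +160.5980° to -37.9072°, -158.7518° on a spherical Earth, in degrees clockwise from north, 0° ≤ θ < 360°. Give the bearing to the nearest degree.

132°

Δλ = -158.7518 − 160.5980 = -319.3498°; wrapped into (−180°, 180°]: 40.6502°.
θ = atan2( sin Δλ · cos φ₂ , cos φ₁ · sin φ₂ − sin φ₁ · cos φ₂ · cos Δλ )
  = atan2(0.51399, -0.46886) = 132.371° → normalised to [0°, 360°): 132.371°.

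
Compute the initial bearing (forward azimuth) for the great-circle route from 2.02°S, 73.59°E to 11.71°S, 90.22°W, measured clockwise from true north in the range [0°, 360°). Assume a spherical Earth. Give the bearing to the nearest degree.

229°

Δλ = -90.22 − 73.59 = -163.81°.
θ = atan2( sin Δλ · cos φ₂ , cos φ₁ · sin φ₂ − sin φ₁ · cos φ₂ · cos Δλ )
  = atan2(-0.27302, -0.23598) = -130.838° → normalised to [0°, 360°): 229.162°.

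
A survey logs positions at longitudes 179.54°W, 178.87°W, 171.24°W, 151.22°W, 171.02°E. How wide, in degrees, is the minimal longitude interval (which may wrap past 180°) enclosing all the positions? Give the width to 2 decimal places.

Sort the longitudes: -179.54°, -178.87°, -171.24°, -151.22°, +171.02°.
Eastward gaps between consecutive values (wrapping around): 0.67°, 7.63°, 20.02°, 322.24°, 9.44°.
Largest gap = 322.24° ⇒ minimal covering band is its complement: 360° − 322.24° = 37.76°.
Band runs from +171.02° eastward to -151.22°, crossing the antimeridian.

37.76°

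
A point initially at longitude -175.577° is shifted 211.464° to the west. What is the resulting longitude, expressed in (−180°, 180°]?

-27.041°

Start at -175.577°; shift −211.464° → -387.041°.
-387.041° lies outside (−180°, 180°]; add 360° → -27.041°.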